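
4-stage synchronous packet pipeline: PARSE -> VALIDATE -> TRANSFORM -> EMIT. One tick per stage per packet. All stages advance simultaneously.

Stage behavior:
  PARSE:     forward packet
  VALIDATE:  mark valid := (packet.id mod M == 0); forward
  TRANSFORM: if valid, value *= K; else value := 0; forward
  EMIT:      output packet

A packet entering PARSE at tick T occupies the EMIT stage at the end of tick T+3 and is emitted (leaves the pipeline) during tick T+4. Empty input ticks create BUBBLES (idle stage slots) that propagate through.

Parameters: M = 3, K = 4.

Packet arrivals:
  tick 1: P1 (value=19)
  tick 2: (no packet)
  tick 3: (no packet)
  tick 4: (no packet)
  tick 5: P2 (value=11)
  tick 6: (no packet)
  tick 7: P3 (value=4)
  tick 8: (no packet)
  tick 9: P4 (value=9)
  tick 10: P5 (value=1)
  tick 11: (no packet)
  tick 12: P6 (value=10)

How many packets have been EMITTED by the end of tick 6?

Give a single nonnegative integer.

Answer: 1

Derivation:
Tick 1: [PARSE:P1(v=19,ok=F), VALIDATE:-, TRANSFORM:-, EMIT:-] out:-; in:P1
Tick 2: [PARSE:-, VALIDATE:P1(v=19,ok=F), TRANSFORM:-, EMIT:-] out:-; in:-
Tick 3: [PARSE:-, VALIDATE:-, TRANSFORM:P1(v=0,ok=F), EMIT:-] out:-; in:-
Tick 4: [PARSE:-, VALIDATE:-, TRANSFORM:-, EMIT:P1(v=0,ok=F)] out:-; in:-
Tick 5: [PARSE:P2(v=11,ok=F), VALIDATE:-, TRANSFORM:-, EMIT:-] out:P1(v=0); in:P2
Tick 6: [PARSE:-, VALIDATE:P2(v=11,ok=F), TRANSFORM:-, EMIT:-] out:-; in:-
Emitted by tick 6: ['P1']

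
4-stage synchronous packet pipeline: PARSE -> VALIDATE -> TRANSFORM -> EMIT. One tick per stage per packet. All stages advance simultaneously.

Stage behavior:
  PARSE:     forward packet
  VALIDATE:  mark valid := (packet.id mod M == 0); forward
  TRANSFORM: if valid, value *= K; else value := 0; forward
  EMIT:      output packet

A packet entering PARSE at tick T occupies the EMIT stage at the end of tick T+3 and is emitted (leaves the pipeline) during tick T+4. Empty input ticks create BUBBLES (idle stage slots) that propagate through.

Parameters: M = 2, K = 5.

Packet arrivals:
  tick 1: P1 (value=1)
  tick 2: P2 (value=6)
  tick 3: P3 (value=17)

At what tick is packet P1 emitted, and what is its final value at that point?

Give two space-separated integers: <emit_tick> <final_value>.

Tick 1: [PARSE:P1(v=1,ok=F), VALIDATE:-, TRANSFORM:-, EMIT:-] out:-; in:P1
Tick 2: [PARSE:P2(v=6,ok=F), VALIDATE:P1(v=1,ok=F), TRANSFORM:-, EMIT:-] out:-; in:P2
Tick 3: [PARSE:P3(v=17,ok=F), VALIDATE:P2(v=6,ok=T), TRANSFORM:P1(v=0,ok=F), EMIT:-] out:-; in:P3
Tick 4: [PARSE:-, VALIDATE:P3(v=17,ok=F), TRANSFORM:P2(v=30,ok=T), EMIT:P1(v=0,ok=F)] out:-; in:-
Tick 5: [PARSE:-, VALIDATE:-, TRANSFORM:P3(v=0,ok=F), EMIT:P2(v=30,ok=T)] out:P1(v=0); in:-
Tick 6: [PARSE:-, VALIDATE:-, TRANSFORM:-, EMIT:P3(v=0,ok=F)] out:P2(v=30); in:-
Tick 7: [PARSE:-, VALIDATE:-, TRANSFORM:-, EMIT:-] out:P3(v=0); in:-
P1: arrives tick 1, valid=False (id=1, id%2=1), emit tick 5, final value 0

Answer: 5 0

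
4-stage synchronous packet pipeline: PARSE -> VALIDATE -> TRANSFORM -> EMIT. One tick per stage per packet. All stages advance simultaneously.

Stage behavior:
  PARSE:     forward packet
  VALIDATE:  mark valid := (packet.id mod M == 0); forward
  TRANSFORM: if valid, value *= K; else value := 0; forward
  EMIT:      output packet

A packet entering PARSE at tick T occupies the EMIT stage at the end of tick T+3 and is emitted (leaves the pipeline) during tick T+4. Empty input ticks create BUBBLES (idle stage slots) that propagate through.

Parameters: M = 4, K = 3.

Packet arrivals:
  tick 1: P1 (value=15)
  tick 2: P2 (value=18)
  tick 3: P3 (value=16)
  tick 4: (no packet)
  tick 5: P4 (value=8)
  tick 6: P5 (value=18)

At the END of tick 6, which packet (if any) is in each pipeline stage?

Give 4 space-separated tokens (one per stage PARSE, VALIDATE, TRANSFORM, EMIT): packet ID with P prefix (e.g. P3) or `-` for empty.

Answer: P5 P4 - P3

Derivation:
Tick 1: [PARSE:P1(v=15,ok=F), VALIDATE:-, TRANSFORM:-, EMIT:-] out:-; in:P1
Tick 2: [PARSE:P2(v=18,ok=F), VALIDATE:P1(v=15,ok=F), TRANSFORM:-, EMIT:-] out:-; in:P2
Tick 3: [PARSE:P3(v=16,ok=F), VALIDATE:P2(v=18,ok=F), TRANSFORM:P1(v=0,ok=F), EMIT:-] out:-; in:P3
Tick 4: [PARSE:-, VALIDATE:P3(v=16,ok=F), TRANSFORM:P2(v=0,ok=F), EMIT:P1(v=0,ok=F)] out:-; in:-
Tick 5: [PARSE:P4(v=8,ok=F), VALIDATE:-, TRANSFORM:P3(v=0,ok=F), EMIT:P2(v=0,ok=F)] out:P1(v=0); in:P4
Tick 6: [PARSE:P5(v=18,ok=F), VALIDATE:P4(v=8,ok=T), TRANSFORM:-, EMIT:P3(v=0,ok=F)] out:P2(v=0); in:P5
At end of tick 6: ['P5', 'P4', '-', 'P3']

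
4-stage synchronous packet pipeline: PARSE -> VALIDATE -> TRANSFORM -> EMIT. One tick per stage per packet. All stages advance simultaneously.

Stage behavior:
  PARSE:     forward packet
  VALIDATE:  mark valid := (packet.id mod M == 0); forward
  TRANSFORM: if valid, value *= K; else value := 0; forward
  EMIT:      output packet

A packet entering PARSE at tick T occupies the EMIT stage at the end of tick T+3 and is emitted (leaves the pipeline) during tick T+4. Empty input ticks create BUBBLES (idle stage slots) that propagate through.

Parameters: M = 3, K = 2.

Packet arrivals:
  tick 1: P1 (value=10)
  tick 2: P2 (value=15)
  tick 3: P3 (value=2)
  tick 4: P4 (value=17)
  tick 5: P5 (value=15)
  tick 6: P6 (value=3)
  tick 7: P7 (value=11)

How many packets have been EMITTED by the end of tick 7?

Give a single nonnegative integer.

Answer: 3

Derivation:
Tick 1: [PARSE:P1(v=10,ok=F), VALIDATE:-, TRANSFORM:-, EMIT:-] out:-; in:P1
Tick 2: [PARSE:P2(v=15,ok=F), VALIDATE:P1(v=10,ok=F), TRANSFORM:-, EMIT:-] out:-; in:P2
Tick 3: [PARSE:P3(v=2,ok=F), VALIDATE:P2(v=15,ok=F), TRANSFORM:P1(v=0,ok=F), EMIT:-] out:-; in:P3
Tick 4: [PARSE:P4(v=17,ok=F), VALIDATE:P3(v=2,ok=T), TRANSFORM:P2(v=0,ok=F), EMIT:P1(v=0,ok=F)] out:-; in:P4
Tick 5: [PARSE:P5(v=15,ok=F), VALIDATE:P4(v=17,ok=F), TRANSFORM:P3(v=4,ok=T), EMIT:P2(v=0,ok=F)] out:P1(v=0); in:P5
Tick 6: [PARSE:P6(v=3,ok=F), VALIDATE:P5(v=15,ok=F), TRANSFORM:P4(v=0,ok=F), EMIT:P3(v=4,ok=T)] out:P2(v=0); in:P6
Tick 7: [PARSE:P7(v=11,ok=F), VALIDATE:P6(v=3,ok=T), TRANSFORM:P5(v=0,ok=F), EMIT:P4(v=0,ok=F)] out:P3(v=4); in:P7
Emitted by tick 7: ['P1', 'P2', 'P3']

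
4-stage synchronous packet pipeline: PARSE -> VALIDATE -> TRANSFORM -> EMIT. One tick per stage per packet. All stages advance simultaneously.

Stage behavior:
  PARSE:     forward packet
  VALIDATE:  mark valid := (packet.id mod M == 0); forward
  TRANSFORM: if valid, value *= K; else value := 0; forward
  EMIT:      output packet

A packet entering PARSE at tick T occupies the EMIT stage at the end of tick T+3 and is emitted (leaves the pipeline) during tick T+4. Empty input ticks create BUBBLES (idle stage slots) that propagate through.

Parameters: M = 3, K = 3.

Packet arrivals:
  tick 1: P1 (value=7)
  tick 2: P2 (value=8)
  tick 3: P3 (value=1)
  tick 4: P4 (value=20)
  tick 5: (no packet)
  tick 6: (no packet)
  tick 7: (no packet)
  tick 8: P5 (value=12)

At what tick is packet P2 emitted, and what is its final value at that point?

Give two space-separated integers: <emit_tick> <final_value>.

Answer: 6 0

Derivation:
Tick 1: [PARSE:P1(v=7,ok=F), VALIDATE:-, TRANSFORM:-, EMIT:-] out:-; in:P1
Tick 2: [PARSE:P2(v=8,ok=F), VALIDATE:P1(v=7,ok=F), TRANSFORM:-, EMIT:-] out:-; in:P2
Tick 3: [PARSE:P3(v=1,ok=F), VALIDATE:P2(v=8,ok=F), TRANSFORM:P1(v=0,ok=F), EMIT:-] out:-; in:P3
Tick 4: [PARSE:P4(v=20,ok=F), VALIDATE:P3(v=1,ok=T), TRANSFORM:P2(v=0,ok=F), EMIT:P1(v=0,ok=F)] out:-; in:P4
Tick 5: [PARSE:-, VALIDATE:P4(v=20,ok=F), TRANSFORM:P3(v=3,ok=T), EMIT:P2(v=0,ok=F)] out:P1(v=0); in:-
Tick 6: [PARSE:-, VALIDATE:-, TRANSFORM:P4(v=0,ok=F), EMIT:P3(v=3,ok=T)] out:P2(v=0); in:-
Tick 7: [PARSE:-, VALIDATE:-, TRANSFORM:-, EMIT:P4(v=0,ok=F)] out:P3(v=3); in:-
Tick 8: [PARSE:P5(v=12,ok=F), VALIDATE:-, TRANSFORM:-, EMIT:-] out:P4(v=0); in:P5
Tick 9: [PARSE:-, VALIDATE:P5(v=12,ok=F), TRANSFORM:-, EMIT:-] out:-; in:-
Tick 10: [PARSE:-, VALIDATE:-, TRANSFORM:P5(v=0,ok=F), EMIT:-] out:-; in:-
Tick 11: [PARSE:-, VALIDATE:-, TRANSFORM:-, EMIT:P5(v=0,ok=F)] out:-; in:-
Tick 12: [PARSE:-, VALIDATE:-, TRANSFORM:-, EMIT:-] out:P5(v=0); in:-
P2: arrives tick 2, valid=False (id=2, id%3=2), emit tick 6, final value 0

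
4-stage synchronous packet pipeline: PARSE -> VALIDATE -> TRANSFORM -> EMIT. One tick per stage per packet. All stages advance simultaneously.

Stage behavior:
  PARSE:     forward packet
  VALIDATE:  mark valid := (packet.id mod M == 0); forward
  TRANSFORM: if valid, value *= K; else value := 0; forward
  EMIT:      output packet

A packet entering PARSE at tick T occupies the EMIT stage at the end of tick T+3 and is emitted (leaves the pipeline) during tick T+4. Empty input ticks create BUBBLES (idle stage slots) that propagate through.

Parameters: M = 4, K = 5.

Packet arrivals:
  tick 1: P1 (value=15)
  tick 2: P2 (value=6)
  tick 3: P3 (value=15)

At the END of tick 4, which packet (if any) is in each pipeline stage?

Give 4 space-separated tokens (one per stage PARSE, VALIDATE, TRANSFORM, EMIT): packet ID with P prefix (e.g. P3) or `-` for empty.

Answer: - P3 P2 P1

Derivation:
Tick 1: [PARSE:P1(v=15,ok=F), VALIDATE:-, TRANSFORM:-, EMIT:-] out:-; in:P1
Tick 2: [PARSE:P2(v=6,ok=F), VALIDATE:P1(v=15,ok=F), TRANSFORM:-, EMIT:-] out:-; in:P2
Tick 3: [PARSE:P3(v=15,ok=F), VALIDATE:P2(v=6,ok=F), TRANSFORM:P1(v=0,ok=F), EMIT:-] out:-; in:P3
Tick 4: [PARSE:-, VALIDATE:P3(v=15,ok=F), TRANSFORM:P2(v=0,ok=F), EMIT:P1(v=0,ok=F)] out:-; in:-
At end of tick 4: ['-', 'P3', 'P2', 'P1']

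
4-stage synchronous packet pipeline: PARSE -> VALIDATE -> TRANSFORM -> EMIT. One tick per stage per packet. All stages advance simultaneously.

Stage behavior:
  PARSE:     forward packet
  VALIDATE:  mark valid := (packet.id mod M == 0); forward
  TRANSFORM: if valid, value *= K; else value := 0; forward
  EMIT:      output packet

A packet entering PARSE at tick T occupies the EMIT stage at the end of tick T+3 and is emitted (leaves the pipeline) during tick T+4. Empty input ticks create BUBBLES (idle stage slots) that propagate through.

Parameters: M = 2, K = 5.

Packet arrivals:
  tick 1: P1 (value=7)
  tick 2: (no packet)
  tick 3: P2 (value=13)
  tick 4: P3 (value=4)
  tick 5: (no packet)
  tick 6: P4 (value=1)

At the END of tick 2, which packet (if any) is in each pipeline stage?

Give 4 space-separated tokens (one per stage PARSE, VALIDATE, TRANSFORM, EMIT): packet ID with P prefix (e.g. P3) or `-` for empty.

Tick 1: [PARSE:P1(v=7,ok=F), VALIDATE:-, TRANSFORM:-, EMIT:-] out:-; in:P1
Tick 2: [PARSE:-, VALIDATE:P1(v=7,ok=F), TRANSFORM:-, EMIT:-] out:-; in:-
At end of tick 2: ['-', 'P1', '-', '-']

Answer: - P1 - -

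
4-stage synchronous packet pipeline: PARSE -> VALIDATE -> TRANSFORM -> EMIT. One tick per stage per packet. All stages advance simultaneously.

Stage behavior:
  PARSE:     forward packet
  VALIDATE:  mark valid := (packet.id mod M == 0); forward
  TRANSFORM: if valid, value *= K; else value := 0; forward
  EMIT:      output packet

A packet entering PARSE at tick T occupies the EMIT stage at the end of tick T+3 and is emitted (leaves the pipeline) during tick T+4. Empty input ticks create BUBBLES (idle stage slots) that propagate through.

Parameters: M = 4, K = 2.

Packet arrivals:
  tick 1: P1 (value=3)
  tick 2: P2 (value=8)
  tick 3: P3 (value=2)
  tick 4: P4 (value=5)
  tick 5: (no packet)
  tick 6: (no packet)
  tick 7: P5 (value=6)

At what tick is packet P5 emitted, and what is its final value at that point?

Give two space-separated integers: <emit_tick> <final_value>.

Answer: 11 0

Derivation:
Tick 1: [PARSE:P1(v=3,ok=F), VALIDATE:-, TRANSFORM:-, EMIT:-] out:-; in:P1
Tick 2: [PARSE:P2(v=8,ok=F), VALIDATE:P1(v=3,ok=F), TRANSFORM:-, EMIT:-] out:-; in:P2
Tick 3: [PARSE:P3(v=2,ok=F), VALIDATE:P2(v=8,ok=F), TRANSFORM:P1(v=0,ok=F), EMIT:-] out:-; in:P3
Tick 4: [PARSE:P4(v=5,ok=F), VALIDATE:P3(v=2,ok=F), TRANSFORM:P2(v=0,ok=F), EMIT:P1(v=0,ok=F)] out:-; in:P4
Tick 5: [PARSE:-, VALIDATE:P4(v=5,ok=T), TRANSFORM:P3(v=0,ok=F), EMIT:P2(v=0,ok=F)] out:P1(v=0); in:-
Tick 6: [PARSE:-, VALIDATE:-, TRANSFORM:P4(v=10,ok=T), EMIT:P3(v=0,ok=F)] out:P2(v=0); in:-
Tick 7: [PARSE:P5(v=6,ok=F), VALIDATE:-, TRANSFORM:-, EMIT:P4(v=10,ok=T)] out:P3(v=0); in:P5
Tick 8: [PARSE:-, VALIDATE:P5(v=6,ok=F), TRANSFORM:-, EMIT:-] out:P4(v=10); in:-
Tick 9: [PARSE:-, VALIDATE:-, TRANSFORM:P5(v=0,ok=F), EMIT:-] out:-; in:-
Tick 10: [PARSE:-, VALIDATE:-, TRANSFORM:-, EMIT:P5(v=0,ok=F)] out:-; in:-
Tick 11: [PARSE:-, VALIDATE:-, TRANSFORM:-, EMIT:-] out:P5(v=0); in:-
P5: arrives tick 7, valid=False (id=5, id%4=1), emit tick 11, final value 0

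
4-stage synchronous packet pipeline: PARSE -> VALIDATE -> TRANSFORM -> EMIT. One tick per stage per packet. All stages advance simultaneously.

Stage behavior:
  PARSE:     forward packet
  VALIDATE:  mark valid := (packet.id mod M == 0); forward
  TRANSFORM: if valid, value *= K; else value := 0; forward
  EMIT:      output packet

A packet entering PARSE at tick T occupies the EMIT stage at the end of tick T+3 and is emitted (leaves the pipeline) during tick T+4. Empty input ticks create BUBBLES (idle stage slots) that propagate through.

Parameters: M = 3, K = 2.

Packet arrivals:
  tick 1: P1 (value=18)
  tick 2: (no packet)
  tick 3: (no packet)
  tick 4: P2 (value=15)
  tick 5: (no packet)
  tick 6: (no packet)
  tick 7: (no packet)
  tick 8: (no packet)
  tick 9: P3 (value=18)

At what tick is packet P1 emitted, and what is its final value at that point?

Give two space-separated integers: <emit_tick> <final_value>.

Tick 1: [PARSE:P1(v=18,ok=F), VALIDATE:-, TRANSFORM:-, EMIT:-] out:-; in:P1
Tick 2: [PARSE:-, VALIDATE:P1(v=18,ok=F), TRANSFORM:-, EMIT:-] out:-; in:-
Tick 3: [PARSE:-, VALIDATE:-, TRANSFORM:P1(v=0,ok=F), EMIT:-] out:-; in:-
Tick 4: [PARSE:P2(v=15,ok=F), VALIDATE:-, TRANSFORM:-, EMIT:P1(v=0,ok=F)] out:-; in:P2
Tick 5: [PARSE:-, VALIDATE:P2(v=15,ok=F), TRANSFORM:-, EMIT:-] out:P1(v=0); in:-
Tick 6: [PARSE:-, VALIDATE:-, TRANSFORM:P2(v=0,ok=F), EMIT:-] out:-; in:-
Tick 7: [PARSE:-, VALIDATE:-, TRANSFORM:-, EMIT:P2(v=0,ok=F)] out:-; in:-
Tick 8: [PARSE:-, VALIDATE:-, TRANSFORM:-, EMIT:-] out:P2(v=0); in:-
Tick 9: [PARSE:P3(v=18,ok=F), VALIDATE:-, TRANSFORM:-, EMIT:-] out:-; in:P3
Tick 10: [PARSE:-, VALIDATE:P3(v=18,ok=T), TRANSFORM:-, EMIT:-] out:-; in:-
Tick 11: [PARSE:-, VALIDATE:-, TRANSFORM:P3(v=36,ok=T), EMIT:-] out:-; in:-
Tick 12: [PARSE:-, VALIDATE:-, TRANSFORM:-, EMIT:P3(v=36,ok=T)] out:-; in:-
Tick 13: [PARSE:-, VALIDATE:-, TRANSFORM:-, EMIT:-] out:P3(v=36); in:-
P1: arrives tick 1, valid=False (id=1, id%3=1), emit tick 5, final value 0

Answer: 5 0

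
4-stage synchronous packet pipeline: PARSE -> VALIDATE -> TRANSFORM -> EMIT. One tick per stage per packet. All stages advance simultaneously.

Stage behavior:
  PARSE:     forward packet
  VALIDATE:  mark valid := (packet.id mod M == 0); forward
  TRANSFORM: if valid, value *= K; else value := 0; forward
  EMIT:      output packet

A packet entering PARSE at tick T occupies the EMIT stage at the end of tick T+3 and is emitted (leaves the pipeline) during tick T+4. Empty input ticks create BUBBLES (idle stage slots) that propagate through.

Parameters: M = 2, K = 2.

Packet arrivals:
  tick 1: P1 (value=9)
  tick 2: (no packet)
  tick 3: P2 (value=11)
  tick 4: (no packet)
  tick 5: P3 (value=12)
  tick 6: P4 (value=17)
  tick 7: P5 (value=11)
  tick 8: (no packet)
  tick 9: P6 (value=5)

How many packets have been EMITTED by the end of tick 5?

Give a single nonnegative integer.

Tick 1: [PARSE:P1(v=9,ok=F), VALIDATE:-, TRANSFORM:-, EMIT:-] out:-; in:P1
Tick 2: [PARSE:-, VALIDATE:P1(v=9,ok=F), TRANSFORM:-, EMIT:-] out:-; in:-
Tick 3: [PARSE:P2(v=11,ok=F), VALIDATE:-, TRANSFORM:P1(v=0,ok=F), EMIT:-] out:-; in:P2
Tick 4: [PARSE:-, VALIDATE:P2(v=11,ok=T), TRANSFORM:-, EMIT:P1(v=0,ok=F)] out:-; in:-
Tick 5: [PARSE:P3(v=12,ok=F), VALIDATE:-, TRANSFORM:P2(v=22,ok=T), EMIT:-] out:P1(v=0); in:P3
Emitted by tick 5: ['P1']

Answer: 1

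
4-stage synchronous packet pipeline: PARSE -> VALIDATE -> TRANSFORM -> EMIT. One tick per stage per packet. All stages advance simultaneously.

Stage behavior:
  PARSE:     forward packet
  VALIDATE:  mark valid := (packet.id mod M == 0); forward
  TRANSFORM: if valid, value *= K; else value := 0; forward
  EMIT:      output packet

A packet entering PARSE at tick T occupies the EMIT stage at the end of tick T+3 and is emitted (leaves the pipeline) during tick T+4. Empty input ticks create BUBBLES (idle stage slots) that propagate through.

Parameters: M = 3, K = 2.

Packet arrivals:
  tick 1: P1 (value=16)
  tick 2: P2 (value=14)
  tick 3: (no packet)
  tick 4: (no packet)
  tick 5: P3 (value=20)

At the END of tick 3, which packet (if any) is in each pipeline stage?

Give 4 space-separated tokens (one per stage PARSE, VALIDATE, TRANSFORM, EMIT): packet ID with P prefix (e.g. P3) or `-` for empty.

Answer: - P2 P1 -

Derivation:
Tick 1: [PARSE:P1(v=16,ok=F), VALIDATE:-, TRANSFORM:-, EMIT:-] out:-; in:P1
Tick 2: [PARSE:P2(v=14,ok=F), VALIDATE:P1(v=16,ok=F), TRANSFORM:-, EMIT:-] out:-; in:P2
Tick 3: [PARSE:-, VALIDATE:P2(v=14,ok=F), TRANSFORM:P1(v=0,ok=F), EMIT:-] out:-; in:-
At end of tick 3: ['-', 'P2', 'P1', '-']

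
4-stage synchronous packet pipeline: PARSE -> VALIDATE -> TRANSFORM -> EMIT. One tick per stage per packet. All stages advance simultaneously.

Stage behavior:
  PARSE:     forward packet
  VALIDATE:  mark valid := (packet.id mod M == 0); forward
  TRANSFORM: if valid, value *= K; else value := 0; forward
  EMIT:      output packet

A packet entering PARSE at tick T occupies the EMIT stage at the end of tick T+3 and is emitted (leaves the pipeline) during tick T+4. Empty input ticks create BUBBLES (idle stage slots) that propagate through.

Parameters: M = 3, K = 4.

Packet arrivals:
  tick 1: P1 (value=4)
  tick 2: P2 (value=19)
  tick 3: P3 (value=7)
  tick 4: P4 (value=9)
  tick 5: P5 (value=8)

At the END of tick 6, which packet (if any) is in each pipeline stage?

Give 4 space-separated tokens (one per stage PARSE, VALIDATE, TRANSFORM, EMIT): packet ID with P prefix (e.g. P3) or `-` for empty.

Tick 1: [PARSE:P1(v=4,ok=F), VALIDATE:-, TRANSFORM:-, EMIT:-] out:-; in:P1
Tick 2: [PARSE:P2(v=19,ok=F), VALIDATE:P1(v=4,ok=F), TRANSFORM:-, EMIT:-] out:-; in:P2
Tick 3: [PARSE:P3(v=7,ok=F), VALIDATE:P2(v=19,ok=F), TRANSFORM:P1(v=0,ok=F), EMIT:-] out:-; in:P3
Tick 4: [PARSE:P4(v=9,ok=F), VALIDATE:P3(v=7,ok=T), TRANSFORM:P2(v=0,ok=F), EMIT:P1(v=0,ok=F)] out:-; in:P4
Tick 5: [PARSE:P5(v=8,ok=F), VALIDATE:P4(v=9,ok=F), TRANSFORM:P3(v=28,ok=T), EMIT:P2(v=0,ok=F)] out:P1(v=0); in:P5
Tick 6: [PARSE:-, VALIDATE:P5(v=8,ok=F), TRANSFORM:P4(v=0,ok=F), EMIT:P3(v=28,ok=T)] out:P2(v=0); in:-
At end of tick 6: ['-', 'P5', 'P4', 'P3']

Answer: - P5 P4 P3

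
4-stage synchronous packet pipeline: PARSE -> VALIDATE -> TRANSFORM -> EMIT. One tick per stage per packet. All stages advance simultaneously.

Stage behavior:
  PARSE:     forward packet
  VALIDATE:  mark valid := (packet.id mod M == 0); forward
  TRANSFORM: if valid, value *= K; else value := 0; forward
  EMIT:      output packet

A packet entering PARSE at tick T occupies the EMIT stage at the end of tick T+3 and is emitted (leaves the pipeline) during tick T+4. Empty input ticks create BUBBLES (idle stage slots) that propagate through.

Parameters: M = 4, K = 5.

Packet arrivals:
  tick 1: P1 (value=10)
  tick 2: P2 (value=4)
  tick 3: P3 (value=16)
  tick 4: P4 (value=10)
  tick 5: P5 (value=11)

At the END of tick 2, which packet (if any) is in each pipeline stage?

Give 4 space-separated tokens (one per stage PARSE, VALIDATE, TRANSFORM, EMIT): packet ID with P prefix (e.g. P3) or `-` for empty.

Answer: P2 P1 - -

Derivation:
Tick 1: [PARSE:P1(v=10,ok=F), VALIDATE:-, TRANSFORM:-, EMIT:-] out:-; in:P1
Tick 2: [PARSE:P2(v=4,ok=F), VALIDATE:P1(v=10,ok=F), TRANSFORM:-, EMIT:-] out:-; in:P2
At end of tick 2: ['P2', 'P1', '-', '-']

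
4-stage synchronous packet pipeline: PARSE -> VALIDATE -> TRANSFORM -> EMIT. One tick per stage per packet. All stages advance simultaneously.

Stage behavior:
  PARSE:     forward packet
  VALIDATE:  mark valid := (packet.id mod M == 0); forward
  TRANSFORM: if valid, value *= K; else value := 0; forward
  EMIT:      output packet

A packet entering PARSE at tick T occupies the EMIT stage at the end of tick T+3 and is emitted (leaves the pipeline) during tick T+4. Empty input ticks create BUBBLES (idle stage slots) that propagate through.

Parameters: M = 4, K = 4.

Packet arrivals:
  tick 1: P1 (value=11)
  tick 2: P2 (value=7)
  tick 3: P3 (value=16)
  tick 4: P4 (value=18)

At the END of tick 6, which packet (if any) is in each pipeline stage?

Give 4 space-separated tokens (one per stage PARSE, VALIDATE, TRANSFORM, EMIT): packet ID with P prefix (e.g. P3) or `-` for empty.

Answer: - - P4 P3

Derivation:
Tick 1: [PARSE:P1(v=11,ok=F), VALIDATE:-, TRANSFORM:-, EMIT:-] out:-; in:P1
Tick 2: [PARSE:P2(v=7,ok=F), VALIDATE:P1(v=11,ok=F), TRANSFORM:-, EMIT:-] out:-; in:P2
Tick 3: [PARSE:P3(v=16,ok=F), VALIDATE:P2(v=7,ok=F), TRANSFORM:P1(v=0,ok=F), EMIT:-] out:-; in:P3
Tick 4: [PARSE:P4(v=18,ok=F), VALIDATE:P3(v=16,ok=F), TRANSFORM:P2(v=0,ok=F), EMIT:P1(v=0,ok=F)] out:-; in:P4
Tick 5: [PARSE:-, VALIDATE:P4(v=18,ok=T), TRANSFORM:P3(v=0,ok=F), EMIT:P2(v=0,ok=F)] out:P1(v=0); in:-
Tick 6: [PARSE:-, VALIDATE:-, TRANSFORM:P4(v=72,ok=T), EMIT:P3(v=0,ok=F)] out:P2(v=0); in:-
At end of tick 6: ['-', '-', 'P4', 'P3']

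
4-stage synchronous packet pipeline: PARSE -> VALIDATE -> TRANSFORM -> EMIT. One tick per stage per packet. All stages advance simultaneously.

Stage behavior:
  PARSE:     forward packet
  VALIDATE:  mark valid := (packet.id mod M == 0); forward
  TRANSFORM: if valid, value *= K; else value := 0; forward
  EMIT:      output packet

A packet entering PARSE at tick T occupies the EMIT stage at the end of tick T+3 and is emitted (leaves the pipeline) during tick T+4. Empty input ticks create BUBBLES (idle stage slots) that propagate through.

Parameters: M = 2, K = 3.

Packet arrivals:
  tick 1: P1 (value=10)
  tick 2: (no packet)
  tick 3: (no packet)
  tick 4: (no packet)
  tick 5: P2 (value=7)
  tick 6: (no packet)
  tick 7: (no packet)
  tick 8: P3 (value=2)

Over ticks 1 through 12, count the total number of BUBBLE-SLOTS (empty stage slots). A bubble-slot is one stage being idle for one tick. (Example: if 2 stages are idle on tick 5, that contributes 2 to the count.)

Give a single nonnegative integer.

Tick 1: [PARSE:P1(v=10,ok=F), VALIDATE:-, TRANSFORM:-, EMIT:-] out:-; bubbles=3
Tick 2: [PARSE:-, VALIDATE:P1(v=10,ok=F), TRANSFORM:-, EMIT:-] out:-; bubbles=3
Tick 3: [PARSE:-, VALIDATE:-, TRANSFORM:P1(v=0,ok=F), EMIT:-] out:-; bubbles=3
Tick 4: [PARSE:-, VALIDATE:-, TRANSFORM:-, EMIT:P1(v=0,ok=F)] out:-; bubbles=3
Tick 5: [PARSE:P2(v=7,ok=F), VALIDATE:-, TRANSFORM:-, EMIT:-] out:P1(v=0); bubbles=3
Tick 6: [PARSE:-, VALIDATE:P2(v=7,ok=T), TRANSFORM:-, EMIT:-] out:-; bubbles=3
Tick 7: [PARSE:-, VALIDATE:-, TRANSFORM:P2(v=21,ok=T), EMIT:-] out:-; bubbles=3
Tick 8: [PARSE:P3(v=2,ok=F), VALIDATE:-, TRANSFORM:-, EMIT:P2(v=21,ok=T)] out:-; bubbles=2
Tick 9: [PARSE:-, VALIDATE:P3(v=2,ok=F), TRANSFORM:-, EMIT:-] out:P2(v=21); bubbles=3
Tick 10: [PARSE:-, VALIDATE:-, TRANSFORM:P3(v=0,ok=F), EMIT:-] out:-; bubbles=3
Tick 11: [PARSE:-, VALIDATE:-, TRANSFORM:-, EMIT:P3(v=0,ok=F)] out:-; bubbles=3
Tick 12: [PARSE:-, VALIDATE:-, TRANSFORM:-, EMIT:-] out:P3(v=0); bubbles=4
Total bubble-slots: 36

Answer: 36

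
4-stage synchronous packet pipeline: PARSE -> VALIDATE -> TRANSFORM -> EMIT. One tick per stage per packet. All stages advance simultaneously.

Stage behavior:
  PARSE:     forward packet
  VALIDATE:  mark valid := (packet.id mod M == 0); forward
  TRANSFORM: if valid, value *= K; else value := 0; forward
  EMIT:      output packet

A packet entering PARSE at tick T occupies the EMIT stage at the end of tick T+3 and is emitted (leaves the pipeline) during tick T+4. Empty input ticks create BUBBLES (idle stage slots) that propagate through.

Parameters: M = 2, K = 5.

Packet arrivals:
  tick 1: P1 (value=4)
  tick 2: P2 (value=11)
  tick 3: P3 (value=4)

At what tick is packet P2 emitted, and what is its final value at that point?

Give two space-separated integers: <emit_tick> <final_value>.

Tick 1: [PARSE:P1(v=4,ok=F), VALIDATE:-, TRANSFORM:-, EMIT:-] out:-; in:P1
Tick 2: [PARSE:P2(v=11,ok=F), VALIDATE:P1(v=4,ok=F), TRANSFORM:-, EMIT:-] out:-; in:P2
Tick 3: [PARSE:P3(v=4,ok=F), VALIDATE:P2(v=11,ok=T), TRANSFORM:P1(v=0,ok=F), EMIT:-] out:-; in:P3
Tick 4: [PARSE:-, VALIDATE:P3(v=4,ok=F), TRANSFORM:P2(v=55,ok=T), EMIT:P1(v=0,ok=F)] out:-; in:-
Tick 5: [PARSE:-, VALIDATE:-, TRANSFORM:P3(v=0,ok=F), EMIT:P2(v=55,ok=T)] out:P1(v=0); in:-
Tick 6: [PARSE:-, VALIDATE:-, TRANSFORM:-, EMIT:P3(v=0,ok=F)] out:P2(v=55); in:-
Tick 7: [PARSE:-, VALIDATE:-, TRANSFORM:-, EMIT:-] out:P3(v=0); in:-
P2: arrives tick 2, valid=True (id=2, id%2=0), emit tick 6, final value 55

Answer: 6 55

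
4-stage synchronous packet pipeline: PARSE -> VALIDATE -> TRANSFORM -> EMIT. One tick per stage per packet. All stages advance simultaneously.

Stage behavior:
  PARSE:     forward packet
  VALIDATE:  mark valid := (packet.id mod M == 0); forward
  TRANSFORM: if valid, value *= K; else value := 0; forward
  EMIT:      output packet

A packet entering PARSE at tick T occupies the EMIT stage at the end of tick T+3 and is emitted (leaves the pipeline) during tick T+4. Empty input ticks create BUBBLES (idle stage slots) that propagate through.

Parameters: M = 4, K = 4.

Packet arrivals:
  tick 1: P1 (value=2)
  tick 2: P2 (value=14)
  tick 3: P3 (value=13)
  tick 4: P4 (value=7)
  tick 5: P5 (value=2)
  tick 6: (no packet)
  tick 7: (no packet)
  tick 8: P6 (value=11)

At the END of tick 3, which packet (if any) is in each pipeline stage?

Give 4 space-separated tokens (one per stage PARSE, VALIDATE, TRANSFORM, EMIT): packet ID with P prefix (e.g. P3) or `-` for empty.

Answer: P3 P2 P1 -

Derivation:
Tick 1: [PARSE:P1(v=2,ok=F), VALIDATE:-, TRANSFORM:-, EMIT:-] out:-; in:P1
Tick 2: [PARSE:P2(v=14,ok=F), VALIDATE:P1(v=2,ok=F), TRANSFORM:-, EMIT:-] out:-; in:P2
Tick 3: [PARSE:P3(v=13,ok=F), VALIDATE:P2(v=14,ok=F), TRANSFORM:P1(v=0,ok=F), EMIT:-] out:-; in:P3
At end of tick 3: ['P3', 'P2', 'P1', '-']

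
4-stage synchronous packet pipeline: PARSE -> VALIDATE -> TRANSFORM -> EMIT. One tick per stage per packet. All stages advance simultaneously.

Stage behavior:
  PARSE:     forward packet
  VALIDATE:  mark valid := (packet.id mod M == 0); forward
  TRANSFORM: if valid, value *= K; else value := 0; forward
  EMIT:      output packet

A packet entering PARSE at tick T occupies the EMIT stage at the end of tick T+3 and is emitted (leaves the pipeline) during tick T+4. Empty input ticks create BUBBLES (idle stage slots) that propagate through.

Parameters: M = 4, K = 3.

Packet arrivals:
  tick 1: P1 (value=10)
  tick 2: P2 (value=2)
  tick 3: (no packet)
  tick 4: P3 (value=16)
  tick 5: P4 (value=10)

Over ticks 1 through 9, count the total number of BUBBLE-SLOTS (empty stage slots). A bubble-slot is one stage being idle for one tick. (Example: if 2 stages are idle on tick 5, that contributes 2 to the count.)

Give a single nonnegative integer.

Answer: 20

Derivation:
Tick 1: [PARSE:P1(v=10,ok=F), VALIDATE:-, TRANSFORM:-, EMIT:-] out:-; bubbles=3
Tick 2: [PARSE:P2(v=2,ok=F), VALIDATE:P1(v=10,ok=F), TRANSFORM:-, EMIT:-] out:-; bubbles=2
Tick 3: [PARSE:-, VALIDATE:P2(v=2,ok=F), TRANSFORM:P1(v=0,ok=F), EMIT:-] out:-; bubbles=2
Tick 4: [PARSE:P3(v=16,ok=F), VALIDATE:-, TRANSFORM:P2(v=0,ok=F), EMIT:P1(v=0,ok=F)] out:-; bubbles=1
Tick 5: [PARSE:P4(v=10,ok=F), VALIDATE:P3(v=16,ok=F), TRANSFORM:-, EMIT:P2(v=0,ok=F)] out:P1(v=0); bubbles=1
Tick 6: [PARSE:-, VALIDATE:P4(v=10,ok=T), TRANSFORM:P3(v=0,ok=F), EMIT:-] out:P2(v=0); bubbles=2
Tick 7: [PARSE:-, VALIDATE:-, TRANSFORM:P4(v=30,ok=T), EMIT:P3(v=0,ok=F)] out:-; bubbles=2
Tick 8: [PARSE:-, VALIDATE:-, TRANSFORM:-, EMIT:P4(v=30,ok=T)] out:P3(v=0); bubbles=3
Tick 9: [PARSE:-, VALIDATE:-, TRANSFORM:-, EMIT:-] out:P4(v=30); bubbles=4
Total bubble-slots: 20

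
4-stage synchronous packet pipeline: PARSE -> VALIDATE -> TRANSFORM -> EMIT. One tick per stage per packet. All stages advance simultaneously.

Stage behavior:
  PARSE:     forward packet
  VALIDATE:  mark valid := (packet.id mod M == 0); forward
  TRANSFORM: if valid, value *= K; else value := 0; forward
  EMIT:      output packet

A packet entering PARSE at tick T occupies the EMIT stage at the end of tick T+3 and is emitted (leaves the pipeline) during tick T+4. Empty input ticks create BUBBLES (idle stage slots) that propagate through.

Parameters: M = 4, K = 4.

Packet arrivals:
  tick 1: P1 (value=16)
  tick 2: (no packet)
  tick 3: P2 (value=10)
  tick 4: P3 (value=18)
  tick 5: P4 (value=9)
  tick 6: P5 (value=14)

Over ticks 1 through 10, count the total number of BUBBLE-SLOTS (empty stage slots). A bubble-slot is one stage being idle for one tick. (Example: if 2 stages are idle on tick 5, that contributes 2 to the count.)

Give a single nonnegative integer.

Answer: 20

Derivation:
Tick 1: [PARSE:P1(v=16,ok=F), VALIDATE:-, TRANSFORM:-, EMIT:-] out:-; bubbles=3
Tick 2: [PARSE:-, VALIDATE:P1(v=16,ok=F), TRANSFORM:-, EMIT:-] out:-; bubbles=3
Tick 3: [PARSE:P2(v=10,ok=F), VALIDATE:-, TRANSFORM:P1(v=0,ok=F), EMIT:-] out:-; bubbles=2
Tick 4: [PARSE:P3(v=18,ok=F), VALIDATE:P2(v=10,ok=F), TRANSFORM:-, EMIT:P1(v=0,ok=F)] out:-; bubbles=1
Tick 5: [PARSE:P4(v=9,ok=F), VALIDATE:P3(v=18,ok=F), TRANSFORM:P2(v=0,ok=F), EMIT:-] out:P1(v=0); bubbles=1
Tick 6: [PARSE:P5(v=14,ok=F), VALIDATE:P4(v=9,ok=T), TRANSFORM:P3(v=0,ok=F), EMIT:P2(v=0,ok=F)] out:-; bubbles=0
Tick 7: [PARSE:-, VALIDATE:P5(v=14,ok=F), TRANSFORM:P4(v=36,ok=T), EMIT:P3(v=0,ok=F)] out:P2(v=0); bubbles=1
Tick 8: [PARSE:-, VALIDATE:-, TRANSFORM:P5(v=0,ok=F), EMIT:P4(v=36,ok=T)] out:P3(v=0); bubbles=2
Tick 9: [PARSE:-, VALIDATE:-, TRANSFORM:-, EMIT:P5(v=0,ok=F)] out:P4(v=36); bubbles=3
Tick 10: [PARSE:-, VALIDATE:-, TRANSFORM:-, EMIT:-] out:P5(v=0); bubbles=4
Total bubble-slots: 20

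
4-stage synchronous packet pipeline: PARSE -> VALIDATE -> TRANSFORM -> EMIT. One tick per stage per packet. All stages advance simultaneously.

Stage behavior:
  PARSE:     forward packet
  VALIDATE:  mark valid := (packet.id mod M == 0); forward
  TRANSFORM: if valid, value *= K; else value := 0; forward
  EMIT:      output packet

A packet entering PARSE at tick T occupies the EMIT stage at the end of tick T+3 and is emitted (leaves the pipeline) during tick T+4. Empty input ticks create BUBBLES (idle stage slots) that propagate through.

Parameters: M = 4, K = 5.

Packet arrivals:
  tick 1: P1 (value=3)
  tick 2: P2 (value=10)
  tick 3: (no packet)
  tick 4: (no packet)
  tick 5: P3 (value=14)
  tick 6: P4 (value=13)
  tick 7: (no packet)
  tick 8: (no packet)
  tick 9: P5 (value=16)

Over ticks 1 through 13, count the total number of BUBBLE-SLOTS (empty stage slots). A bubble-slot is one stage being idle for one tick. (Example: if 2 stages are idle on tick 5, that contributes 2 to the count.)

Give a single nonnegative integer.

Answer: 32

Derivation:
Tick 1: [PARSE:P1(v=3,ok=F), VALIDATE:-, TRANSFORM:-, EMIT:-] out:-; bubbles=3
Tick 2: [PARSE:P2(v=10,ok=F), VALIDATE:P1(v=3,ok=F), TRANSFORM:-, EMIT:-] out:-; bubbles=2
Tick 3: [PARSE:-, VALIDATE:P2(v=10,ok=F), TRANSFORM:P1(v=0,ok=F), EMIT:-] out:-; bubbles=2
Tick 4: [PARSE:-, VALIDATE:-, TRANSFORM:P2(v=0,ok=F), EMIT:P1(v=0,ok=F)] out:-; bubbles=2
Tick 5: [PARSE:P3(v=14,ok=F), VALIDATE:-, TRANSFORM:-, EMIT:P2(v=0,ok=F)] out:P1(v=0); bubbles=2
Tick 6: [PARSE:P4(v=13,ok=F), VALIDATE:P3(v=14,ok=F), TRANSFORM:-, EMIT:-] out:P2(v=0); bubbles=2
Tick 7: [PARSE:-, VALIDATE:P4(v=13,ok=T), TRANSFORM:P3(v=0,ok=F), EMIT:-] out:-; bubbles=2
Tick 8: [PARSE:-, VALIDATE:-, TRANSFORM:P4(v=65,ok=T), EMIT:P3(v=0,ok=F)] out:-; bubbles=2
Tick 9: [PARSE:P5(v=16,ok=F), VALIDATE:-, TRANSFORM:-, EMIT:P4(v=65,ok=T)] out:P3(v=0); bubbles=2
Tick 10: [PARSE:-, VALIDATE:P5(v=16,ok=F), TRANSFORM:-, EMIT:-] out:P4(v=65); bubbles=3
Tick 11: [PARSE:-, VALIDATE:-, TRANSFORM:P5(v=0,ok=F), EMIT:-] out:-; bubbles=3
Tick 12: [PARSE:-, VALIDATE:-, TRANSFORM:-, EMIT:P5(v=0,ok=F)] out:-; bubbles=3
Tick 13: [PARSE:-, VALIDATE:-, TRANSFORM:-, EMIT:-] out:P5(v=0); bubbles=4
Total bubble-slots: 32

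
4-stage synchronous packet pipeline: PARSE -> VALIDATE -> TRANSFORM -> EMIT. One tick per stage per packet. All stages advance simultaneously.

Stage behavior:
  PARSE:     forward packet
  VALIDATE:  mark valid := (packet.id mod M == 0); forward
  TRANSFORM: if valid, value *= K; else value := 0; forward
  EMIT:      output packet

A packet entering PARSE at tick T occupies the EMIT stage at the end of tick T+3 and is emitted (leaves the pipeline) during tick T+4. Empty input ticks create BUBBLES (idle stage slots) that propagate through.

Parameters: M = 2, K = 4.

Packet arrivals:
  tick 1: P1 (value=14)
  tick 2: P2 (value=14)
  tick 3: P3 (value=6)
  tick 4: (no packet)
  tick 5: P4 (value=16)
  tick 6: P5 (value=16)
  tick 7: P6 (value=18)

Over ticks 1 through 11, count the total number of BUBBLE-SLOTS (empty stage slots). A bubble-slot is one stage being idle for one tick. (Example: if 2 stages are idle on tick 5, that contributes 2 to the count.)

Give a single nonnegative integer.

Tick 1: [PARSE:P1(v=14,ok=F), VALIDATE:-, TRANSFORM:-, EMIT:-] out:-; bubbles=3
Tick 2: [PARSE:P2(v=14,ok=F), VALIDATE:P1(v=14,ok=F), TRANSFORM:-, EMIT:-] out:-; bubbles=2
Tick 3: [PARSE:P3(v=6,ok=F), VALIDATE:P2(v=14,ok=T), TRANSFORM:P1(v=0,ok=F), EMIT:-] out:-; bubbles=1
Tick 4: [PARSE:-, VALIDATE:P3(v=6,ok=F), TRANSFORM:P2(v=56,ok=T), EMIT:P1(v=0,ok=F)] out:-; bubbles=1
Tick 5: [PARSE:P4(v=16,ok=F), VALIDATE:-, TRANSFORM:P3(v=0,ok=F), EMIT:P2(v=56,ok=T)] out:P1(v=0); bubbles=1
Tick 6: [PARSE:P5(v=16,ok=F), VALIDATE:P4(v=16,ok=T), TRANSFORM:-, EMIT:P3(v=0,ok=F)] out:P2(v=56); bubbles=1
Tick 7: [PARSE:P6(v=18,ok=F), VALIDATE:P5(v=16,ok=F), TRANSFORM:P4(v=64,ok=T), EMIT:-] out:P3(v=0); bubbles=1
Tick 8: [PARSE:-, VALIDATE:P6(v=18,ok=T), TRANSFORM:P5(v=0,ok=F), EMIT:P4(v=64,ok=T)] out:-; bubbles=1
Tick 9: [PARSE:-, VALIDATE:-, TRANSFORM:P6(v=72,ok=T), EMIT:P5(v=0,ok=F)] out:P4(v=64); bubbles=2
Tick 10: [PARSE:-, VALIDATE:-, TRANSFORM:-, EMIT:P6(v=72,ok=T)] out:P5(v=0); bubbles=3
Tick 11: [PARSE:-, VALIDATE:-, TRANSFORM:-, EMIT:-] out:P6(v=72); bubbles=4
Total bubble-slots: 20

Answer: 20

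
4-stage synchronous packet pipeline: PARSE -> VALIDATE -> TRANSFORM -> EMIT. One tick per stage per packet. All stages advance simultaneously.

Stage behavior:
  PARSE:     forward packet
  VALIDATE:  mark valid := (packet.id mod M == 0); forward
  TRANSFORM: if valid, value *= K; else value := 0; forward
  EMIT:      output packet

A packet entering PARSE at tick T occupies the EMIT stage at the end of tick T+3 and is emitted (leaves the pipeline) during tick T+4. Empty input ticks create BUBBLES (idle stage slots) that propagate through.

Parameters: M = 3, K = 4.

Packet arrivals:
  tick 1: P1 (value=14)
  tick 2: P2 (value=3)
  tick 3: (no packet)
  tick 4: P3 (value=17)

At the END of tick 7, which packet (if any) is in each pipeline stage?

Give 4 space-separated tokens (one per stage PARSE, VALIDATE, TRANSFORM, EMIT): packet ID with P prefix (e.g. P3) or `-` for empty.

Tick 1: [PARSE:P1(v=14,ok=F), VALIDATE:-, TRANSFORM:-, EMIT:-] out:-; in:P1
Tick 2: [PARSE:P2(v=3,ok=F), VALIDATE:P1(v=14,ok=F), TRANSFORM:-, EMIT:-] out:-; in:P2
Tick 3: [PARSE:-, VALIDATE:P2(v=3,ok=F), TRANSFORM:P1(v=0,ok=F), EMIT:-] out:-; in:-
Tick 4: [PARSE:P3(v=17,ok=F), VALIDATE:-, TRANSFORM:P2(v=0,ok=F), EMIT:P1(v=0,ok=F)] out:-; in:P3
Tick 5: [PARSE:-, VALIDATE:P3(v=17,ok=T), TRANSFORM:-, EMIT:P2(v=0,ok=F)] out:P1(v=0); in:-
Tick 6: [PARSE:-, VALIDATE:-, TRANSFORM:P3(v=68,ok=T), EMIT:-] out:P2(v=0); in:-
Tick 7: [PARSE:-, VALIDATE:-, TRANSFORM:-, EMIT:P3(v=68,ok=T)] out:-; in:-
At end of tick 7: ['-', '-', '-', 'P3']

Answer: - - - P3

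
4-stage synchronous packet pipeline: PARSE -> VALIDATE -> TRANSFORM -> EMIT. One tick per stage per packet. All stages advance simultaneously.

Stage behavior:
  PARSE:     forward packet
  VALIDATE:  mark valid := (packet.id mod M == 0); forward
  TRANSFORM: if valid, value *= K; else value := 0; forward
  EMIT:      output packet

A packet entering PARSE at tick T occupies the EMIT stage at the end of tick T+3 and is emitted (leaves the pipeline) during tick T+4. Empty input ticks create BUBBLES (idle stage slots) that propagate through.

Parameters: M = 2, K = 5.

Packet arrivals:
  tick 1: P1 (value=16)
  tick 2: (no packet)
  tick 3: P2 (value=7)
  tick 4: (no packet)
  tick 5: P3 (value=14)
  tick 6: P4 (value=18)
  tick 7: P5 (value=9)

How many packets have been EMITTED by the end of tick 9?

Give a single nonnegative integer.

Tick 1: [PARSE:P1(v=16,ok=F), VALIDATE:-, TRANSFORM:-, EMIT:-] out:-; in:P1
Tick 2: [PARSE:-, VALIDATE:P1(v=16,ok=F), TRANSFORM:-, EMIT:-] out:-; in:-
Tick 3: [PARSE:P2(v=7,ok=F), VALIDATE:-, TRANSFORM:P1(v=0,ok=F), EMIT:-] out:-; in:P2
Tick 4: [PARSE:-, VALIDATE:P2(v=7,ok=T), TRANSFORM:-, EMIT:P1(v=0,ok=F)] out:-; in:-
Tick 5: [PARSE:P3(v=14,ok=F), VALIDATE:-, TRANSFORM:P2(v=35,ok=T), EMIT:-] out:P1(v=0); in:P3
Tick 6: [PARSE:P4(v=18,ok=F), VALIDATE:P3(v=14,ok=F), TRANSFORM:-, EMIT:P2(v=35,ok=T)] out:-; in:P4
Tick 7: [PARSE:P5(v=9,ok=F), VALIDATE:P4(v=18,ok=T), TRANSFORM:P3(v=0,ok=F), EMIT:-] out:P2(v=35); in:P5
Tick 8: [PARSE:-, VALIDATE:P5(v=9,ok=F), TRANSFORM:P4(v=90,ok=T), EMIT:P3(v=0,ok=F)] out:-; in:-
Tick 9: [PARSE:-, VALIDATE:-, TRANSFORM:P5(v=0,ok=F), EMIT:P4(v=90,ok=T)] out:P3(v=0); in:-
Emitted by tick 9: ['P1', 'P2', 'P3']

Answer: 3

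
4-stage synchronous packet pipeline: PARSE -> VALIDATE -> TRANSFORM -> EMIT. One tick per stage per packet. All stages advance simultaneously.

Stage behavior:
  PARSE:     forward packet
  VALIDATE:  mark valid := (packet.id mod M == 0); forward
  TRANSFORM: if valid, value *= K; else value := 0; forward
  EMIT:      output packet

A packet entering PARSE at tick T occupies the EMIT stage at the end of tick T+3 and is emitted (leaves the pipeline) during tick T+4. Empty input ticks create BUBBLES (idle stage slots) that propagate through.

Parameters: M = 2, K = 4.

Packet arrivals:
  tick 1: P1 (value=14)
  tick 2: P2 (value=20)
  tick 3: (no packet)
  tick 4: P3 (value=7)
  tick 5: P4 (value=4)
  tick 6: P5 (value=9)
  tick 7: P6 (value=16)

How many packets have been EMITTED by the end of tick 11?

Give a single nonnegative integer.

Tick 1: [PARSE:P1(v=14,ok=F), VALIDATE:-, TRANSFORM:-, EMIT:-] out:-; in:P1
Tick 2: [PARSE:P2(v=20,ok=F), VALIDATE:P1(v=14,ok=F), TRANSFORM:-, EMIT:-] out:-; in:P2
Tick 3: [PARSE:-, VALIDATE:P2(v=20,ok=T), TRANSFORM:P1(v=0,ok=F), EMIT:-] out:-; in:-
Tick 4: [PARSE:P3(v=7,ok=F), VALIDATE:-, TRANSFORM:P2(v=80,ok=T), EMIT:P1(v=0,ok=F)] out:-; in:P3
Tick 5: [PARSE:P4(v=4,ok=F), VALIDATE:P3(v=7,ok=F), TRANSFORM:-, EMIT:P2(v=80,ok=T)] out:P1(v=0); in:P4
Tick 6: [PARSE:P5(v=9,ok=F), VALIDATE:P4(v=4,ok=T), TRANSFORM:P3(v=0,ok=F), EMIT:-] out:P2(v=80); in:P5
Tick 7: [PARSE:P6(v=16,ok=F), VALIDATE:P5(v=9,ok=F), TRANSFORM:P4(v=16,ok=T), EMIT:P3(v=0,ok=F)] out:-; in:P6
Tick 8: [PARSE:-, VALIDATE:P6(v=16,ok=T), TRANSFORM:P5(v=0,ok=F), EMIT:P4(v=16,ok=T)] out:P3(v=0); in:-
Tick 9: [PARSE:-, VALIDATE:-, TRANSFORM:P6(v=64,ok=T), EMIT:P5(v=0,ok=F)] out:P4(v=16); in:-
Tick 10: [PARSE:-, VALIDATE:-, TRANSFORM:-, EMIT:P6(v=64,ok=T)] out:P5(v=0); in:-
Tick 11: [PARSE:-, VALIDATE:-, TRANSFORM:-, EMIT:-] out:P6(v=64); in:-
Emitted by tick 11: ['P1', 'P2', 'P3', 'P4', 'P5', 'P6']

Answer: 6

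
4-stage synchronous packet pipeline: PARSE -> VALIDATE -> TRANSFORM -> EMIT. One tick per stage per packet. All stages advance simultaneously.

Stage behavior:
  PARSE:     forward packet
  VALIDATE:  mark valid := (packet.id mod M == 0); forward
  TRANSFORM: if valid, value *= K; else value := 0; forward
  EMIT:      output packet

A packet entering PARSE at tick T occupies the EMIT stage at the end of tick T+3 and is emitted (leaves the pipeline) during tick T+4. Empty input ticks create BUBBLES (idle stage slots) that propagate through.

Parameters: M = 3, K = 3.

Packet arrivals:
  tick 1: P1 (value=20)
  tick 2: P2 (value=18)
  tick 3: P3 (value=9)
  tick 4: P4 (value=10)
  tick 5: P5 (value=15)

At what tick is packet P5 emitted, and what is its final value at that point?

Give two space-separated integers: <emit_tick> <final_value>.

Tick 1: [PARSE:P1(v=20,ok=F), VALIDATE:-, TRANSFORM:-, EMIT:-] out:-; in:P1
Tick 2: [PARSE:P2(v=18,ok=F), VALIDATE:P1(v=20,ok=F), TRANSFORM:-, EMIT:-] out:-; in:P2
Tick 3: [PARSE:P3(v=9,ok=F), VALIDATE:P2(v=18,ok=F), TRANSFORM:P1(v=0,ok=F), EMIT:-] out:-; in:P3
Tick 4: [PARSE:P4(v=10,ok=F), VALIDATE:P3(v=9,ok=T), TRANSFORM:P2(v=0,ok=F), EMIT:P1(v=0,ok=F)] out:-; in:P4
Tick 5: [PARSE:P5(v=15,ok=F), VALIDATE:P4(v=10,ok=F), TRANSFORM:P3(v=27,ok=T), EMIT:P2(v=0,ok=F)] out:P1(v=0); in:P5
Tick 6: [PARSE:-, VALIDATE:P5(v=15,ok=F), TRANSFORM:P4(v=0,ok=F), EMIT:P3(v=27,ok=T)] out:P2(v=0); in:-
Tick 7: [PARSE:-, VALIDATE:-, TRANSFORM:P5(v=0,ok=F), EMIT:P4(v=0,ok=F)] out:P3(v=27); in:-
Tick 8: [PARSE:-, VALIDATE:-, TRANSFORM:-, EMIT:P5(v=0,ok=F)] out:P4(v=0); in:-
Tick 9: [PARSE:-, VALIDATE:-, TRANSFORM:-, EMIT:-] out:P5(v=0); in:-
P5: arrives tick 5, valid=False (id=5, id%3=2), emit tick 9, final value 0

Answer: 9 0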